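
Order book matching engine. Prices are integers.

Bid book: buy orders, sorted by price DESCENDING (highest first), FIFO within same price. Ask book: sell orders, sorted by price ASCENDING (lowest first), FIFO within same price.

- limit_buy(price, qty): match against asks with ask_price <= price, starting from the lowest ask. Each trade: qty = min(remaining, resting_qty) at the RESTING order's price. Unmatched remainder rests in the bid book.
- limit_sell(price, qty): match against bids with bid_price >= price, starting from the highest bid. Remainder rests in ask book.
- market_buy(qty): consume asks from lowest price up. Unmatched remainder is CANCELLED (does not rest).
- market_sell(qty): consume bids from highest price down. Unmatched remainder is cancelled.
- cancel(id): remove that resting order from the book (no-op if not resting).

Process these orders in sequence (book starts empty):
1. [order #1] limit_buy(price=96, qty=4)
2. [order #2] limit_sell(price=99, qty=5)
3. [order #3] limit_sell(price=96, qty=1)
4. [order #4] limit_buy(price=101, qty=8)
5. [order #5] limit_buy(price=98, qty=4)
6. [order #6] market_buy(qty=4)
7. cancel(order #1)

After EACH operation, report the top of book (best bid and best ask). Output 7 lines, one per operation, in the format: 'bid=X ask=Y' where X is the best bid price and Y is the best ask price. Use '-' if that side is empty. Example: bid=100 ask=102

Answer: bid=96 ask=-
bid=96 ask=99
bid=96 ask=99
bid=101 ask=-
bid=101 ask=-
bid=101 ask=-
bid=101 ask=-

Derivation:
After op 1 [order #1] limit_buy(price=96, qty=4): fills=none; bids=[#1:4@96] asks=[-]
After op 2 [order #2] limit_sell(price=99, qty=5): fills=none; bids=[#1:4@96] asks=[#2:5@99]
After op 3 [order #3] limit_sell(price=96, qty=1): fills=#1x#3:1@96; bids=[#1:3@96] asks=[#2:5@99]
After op 4 [order #4] limit_buy(price=101, qty=8): fills=#4x#2:5@99; bids=[#4:3@101 #1:3@96] asks=[-]
After op 5 [order #5] limit_buy(price=98, qty=4): fills=none; bids=[#4:3@101 #5:4@98 #1:3@96] asks=[-]
After op 6 [order #6] market_buy(qty=4): fills=none; bids=[#4:3@101 #5:4@98 #1:3@96] asks=[-]
After op 7 cancel(order #1): fills=none; bids=[#4:3@101 #5:4@98] asks=[-]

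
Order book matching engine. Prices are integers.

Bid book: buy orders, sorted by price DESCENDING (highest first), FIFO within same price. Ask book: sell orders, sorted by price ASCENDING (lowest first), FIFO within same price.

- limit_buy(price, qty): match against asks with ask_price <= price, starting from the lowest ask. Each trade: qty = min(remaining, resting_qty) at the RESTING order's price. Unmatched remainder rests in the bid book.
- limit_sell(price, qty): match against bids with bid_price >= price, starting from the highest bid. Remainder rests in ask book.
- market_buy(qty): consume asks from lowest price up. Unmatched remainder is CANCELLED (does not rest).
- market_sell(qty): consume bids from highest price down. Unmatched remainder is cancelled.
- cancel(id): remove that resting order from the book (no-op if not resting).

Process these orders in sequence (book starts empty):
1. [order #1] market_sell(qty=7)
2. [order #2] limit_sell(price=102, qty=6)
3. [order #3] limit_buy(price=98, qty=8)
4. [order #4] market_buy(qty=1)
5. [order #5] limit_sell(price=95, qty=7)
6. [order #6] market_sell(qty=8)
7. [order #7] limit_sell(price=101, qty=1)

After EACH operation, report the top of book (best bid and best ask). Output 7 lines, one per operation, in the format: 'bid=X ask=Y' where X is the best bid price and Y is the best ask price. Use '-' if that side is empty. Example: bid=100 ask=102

After op 1 [order #1] market_sell(qty=7): fills=none; bids=[-] asks=[-]
After op 2 [order #2] limit_sell(price=102, qty=6): fills=none; bids=[-] asks=[#2:6@102]
After op 3 [order #3] limit_buy(price=98, qty=8): fills=none; bids=[#3:8@98] asks=[#2:6@102]
After op 4 [order #4] market_buy(qty=1): fills=#4x#2:1@102; bids=[#3:8@98] asks=[#2:5@102]
After op 5 [order #5] limit_sell(price=95, qty=7): fills=#3x#5:7@98; bids=[#3:1@98] asks=[#2:5@102]
After op 6 [order #6] market_sell(qty=8): fills=#3x#6:1@98; bids=[-] asks=[#2:5@102]
After op 7 [order #7] limit_sell(price=101, qty=1): fills=none; bids=[-] asks=[#7:1@101 #2:5@102]

Answer: bid=- ask=-
bid=- ask=102
bid=98 ask=102
bid=98 ask=102
bid=98 ask=102
bid=- ask=102
bid=- ask=101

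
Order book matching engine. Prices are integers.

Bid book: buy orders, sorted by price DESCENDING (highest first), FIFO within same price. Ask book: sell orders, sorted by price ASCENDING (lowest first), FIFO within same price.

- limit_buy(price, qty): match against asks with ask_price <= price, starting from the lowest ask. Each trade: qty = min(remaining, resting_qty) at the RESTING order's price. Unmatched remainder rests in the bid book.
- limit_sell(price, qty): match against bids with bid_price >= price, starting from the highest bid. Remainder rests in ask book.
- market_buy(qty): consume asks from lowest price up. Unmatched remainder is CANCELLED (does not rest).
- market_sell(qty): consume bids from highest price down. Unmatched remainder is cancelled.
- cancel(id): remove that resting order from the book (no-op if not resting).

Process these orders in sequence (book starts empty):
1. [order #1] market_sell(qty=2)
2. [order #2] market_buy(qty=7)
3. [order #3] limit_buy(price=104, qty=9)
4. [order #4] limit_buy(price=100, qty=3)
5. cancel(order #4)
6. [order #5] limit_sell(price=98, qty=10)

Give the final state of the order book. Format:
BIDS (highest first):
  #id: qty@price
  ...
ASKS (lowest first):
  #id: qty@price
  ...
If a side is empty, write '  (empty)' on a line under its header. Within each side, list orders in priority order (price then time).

Answer: BIDS (highest first):
  (empty)
ASKS (lowest first):
  #5: 1@98

Derivation:
After op 1 [order #1] market_sell(qty=2): fills=none; bids=[-] asks=[-]
After op 2 [order #2] market_buy(qty=7): fills=none; bids=[-] asks=[-]
After op 3 [order #3] limit_buy(price=104, qty=9): fills=none; bids=[#3:9@104] asks=[-]
After op 4 [order #4] limit_buy(price=100, qty=3): fills=none; bids=[#3:9@104 #4:3@100] asks=[-]
After op 5 cancel(order #4): fills=none; bids=[#3:9@104] asks=[-]
After op 6 [order #5] limit_sell(price=98, qty=10): fills=#3x#5:9@104; bids=[-] asks=[#5:1@98]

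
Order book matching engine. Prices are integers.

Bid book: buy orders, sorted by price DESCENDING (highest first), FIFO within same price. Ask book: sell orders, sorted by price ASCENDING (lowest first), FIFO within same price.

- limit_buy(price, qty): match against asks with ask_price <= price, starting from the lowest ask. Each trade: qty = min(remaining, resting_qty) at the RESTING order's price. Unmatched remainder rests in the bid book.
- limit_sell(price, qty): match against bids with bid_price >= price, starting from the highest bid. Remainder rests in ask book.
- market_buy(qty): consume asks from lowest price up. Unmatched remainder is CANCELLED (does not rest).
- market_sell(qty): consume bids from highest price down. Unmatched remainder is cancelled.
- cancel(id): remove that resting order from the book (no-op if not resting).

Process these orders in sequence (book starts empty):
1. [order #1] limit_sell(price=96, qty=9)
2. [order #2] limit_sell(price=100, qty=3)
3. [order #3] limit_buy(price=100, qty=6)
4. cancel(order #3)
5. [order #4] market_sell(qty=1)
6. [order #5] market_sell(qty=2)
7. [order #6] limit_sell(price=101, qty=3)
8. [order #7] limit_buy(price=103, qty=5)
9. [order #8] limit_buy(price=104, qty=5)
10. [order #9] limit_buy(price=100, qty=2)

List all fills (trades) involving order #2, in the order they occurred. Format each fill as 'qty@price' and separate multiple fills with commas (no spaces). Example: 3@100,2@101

After op 1 [order #1] limit_sell(price=96, qty=9): fills=none; bids=[-] asks=[#1:9@96]
After op 2 [order #2] limit_sell(price=100, qty=3): fills=none; bids=[-] asks=[#1:9@96 #2:3@100]
After op 3 [order #3] limit_buy(price=100, qty=6): fills=#3x#1:6@96; bids=[-] asks=[#1:3@96 #2:3@100]
After op 4 cancel(order #3): fills=none; bids=[-] asks=[#1:3@96 #2:3@100]
After op 5 [order #4] market_sell(qty=1): fills=none; bids=[-] asks=[#1:3@96 #2:3@100]
After op 6 [order #5] market_sell(qty=2): fills=none; bids=[-] asks=[#1:3@96 #2:3@100]
After op 7 [order #6] limit_sell(price=101, qty=3): fills=none; bids=[-] asks=[#1:3@96 #2:3@100 #6:3@101]
After op 8 [order #7] limit_buy(price=103, qty=5): fills=#7x#1:3@96 #7x#2:2@100; bids=[-] asks=[#2:1@100 #6:3@101]
After op 9 [order #8] limit_buy(price=104, qty=5): fills=#8x#2:1@100 #8x#6:3@101; bids=[#8:1@104] asks=[-]
After op 10 [order #9] limit_buy(price=100, qty=2): fills=none; bids=[#8:1@104 #9:2@100] asks=[-]

Answer: 2@100,1@100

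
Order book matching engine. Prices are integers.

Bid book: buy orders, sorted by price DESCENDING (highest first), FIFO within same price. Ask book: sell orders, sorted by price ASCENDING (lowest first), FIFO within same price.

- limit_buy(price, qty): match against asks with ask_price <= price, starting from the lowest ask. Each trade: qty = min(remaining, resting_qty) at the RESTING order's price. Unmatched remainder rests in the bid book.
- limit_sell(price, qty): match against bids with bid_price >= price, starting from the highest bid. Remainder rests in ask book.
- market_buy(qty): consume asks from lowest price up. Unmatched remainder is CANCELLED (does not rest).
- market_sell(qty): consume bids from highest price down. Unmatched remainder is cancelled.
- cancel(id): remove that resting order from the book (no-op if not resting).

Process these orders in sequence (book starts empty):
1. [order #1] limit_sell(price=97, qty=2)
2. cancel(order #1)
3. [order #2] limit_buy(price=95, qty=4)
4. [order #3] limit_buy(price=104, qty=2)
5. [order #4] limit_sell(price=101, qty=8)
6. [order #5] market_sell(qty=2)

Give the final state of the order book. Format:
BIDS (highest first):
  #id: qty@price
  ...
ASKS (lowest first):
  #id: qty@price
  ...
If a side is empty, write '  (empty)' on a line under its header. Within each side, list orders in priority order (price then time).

Answer: BIDS (highest first):
  #2: 2@95
ASKS (lowest first):
  #4: 6@101

Derivation:
After op 1 [order #1] limit_sell(price=97, qty=2): fills=none; bids=[-] asks=[#1:2@97]
After op 2 cancel(order #1): fills=none; bids=[-] asks=[-]
After op 3 [order #2] limit_buy(price=95, qty=4): fills=none; bids=[#2:4@95] asks=[-]
After op 4 [order #3] limit_buy(price=104, qty=2): fills=none; bids=[#3:2@104 #2:4@95] asks=[-]
After op 5 [order #4] limit_sell(price=101, qty=8): fills=#3x#4:2@104; bids=[#2:4@95] asks=[#4:6@101]
After op 6 [order #5] market_sell(qty=2): fills=#2x#5:2@95; bids=[#2:2@95] asks=[#4:6@101]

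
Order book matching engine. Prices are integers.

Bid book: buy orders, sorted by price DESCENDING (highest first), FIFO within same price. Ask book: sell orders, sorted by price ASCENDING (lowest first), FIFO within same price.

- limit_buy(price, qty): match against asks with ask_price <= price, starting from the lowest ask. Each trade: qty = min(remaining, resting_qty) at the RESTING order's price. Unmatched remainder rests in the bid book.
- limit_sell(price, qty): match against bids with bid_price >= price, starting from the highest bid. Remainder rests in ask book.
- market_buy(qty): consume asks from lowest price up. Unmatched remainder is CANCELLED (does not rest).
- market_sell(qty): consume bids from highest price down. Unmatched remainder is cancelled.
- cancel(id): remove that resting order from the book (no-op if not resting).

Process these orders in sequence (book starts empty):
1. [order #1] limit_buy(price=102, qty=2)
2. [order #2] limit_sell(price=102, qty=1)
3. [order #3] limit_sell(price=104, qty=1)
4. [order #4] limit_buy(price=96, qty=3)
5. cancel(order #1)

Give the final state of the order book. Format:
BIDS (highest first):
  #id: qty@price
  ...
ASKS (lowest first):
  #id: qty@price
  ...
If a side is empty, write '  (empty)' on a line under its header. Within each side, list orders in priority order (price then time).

Answer: BIDS (highest first):
  #4: 3@96
ASKS (lowest first):
  #3: 1@104

Derivation:
After op 1 [order #1] limit_buy(price=102, qty=2): fills=none; bids=[#1:2@102] asks=[-]
After op 2 [order #2] limit_sell(price=102, qty=1): fills=#1x#2:1@102; bids=[#1:1@102] asks=[-]
After op 3 [order #3] limit_sell(price=104, qty=1): fills=none; bids=[#1:1@102] asks=[#3:1@104]
After op 4 [order #4] limit_buy(price=96, qty=3): fills=none; bids=[#1:1@102 #4:3@96] asks=[#3:1@104]
After op 5 cancel(order #1): fills=none; bids=[#4:3@96] asks=[#3:1@104]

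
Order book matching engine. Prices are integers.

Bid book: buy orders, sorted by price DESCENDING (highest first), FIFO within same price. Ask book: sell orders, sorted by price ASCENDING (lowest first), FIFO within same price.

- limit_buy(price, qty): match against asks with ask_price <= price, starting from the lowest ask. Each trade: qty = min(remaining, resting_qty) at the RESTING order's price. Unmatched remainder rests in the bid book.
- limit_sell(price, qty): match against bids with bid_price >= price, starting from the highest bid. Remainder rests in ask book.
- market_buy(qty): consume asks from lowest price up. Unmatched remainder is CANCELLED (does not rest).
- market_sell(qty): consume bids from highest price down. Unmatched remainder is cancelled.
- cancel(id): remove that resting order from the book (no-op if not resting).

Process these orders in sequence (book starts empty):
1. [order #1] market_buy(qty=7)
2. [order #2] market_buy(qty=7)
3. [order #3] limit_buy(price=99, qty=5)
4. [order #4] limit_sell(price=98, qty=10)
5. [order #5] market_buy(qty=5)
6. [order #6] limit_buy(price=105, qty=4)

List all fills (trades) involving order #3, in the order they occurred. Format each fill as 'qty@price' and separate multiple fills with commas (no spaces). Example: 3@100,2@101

Answer: 5@99

Derivation:
After op 1 [order #1] market_buy(qty=7): fills=none; bids=[-] asks=[-]
After op 2 [order #2] market_buy(qty=7): fills=none; bids=[-] asks=[-]
After op 3 [order #3] limit_buy(price=99, qty=5): fills=none; bids=[#3:5@99] asks=[-]
After op 4 [order #4] limit_sell(price=98, qty=10): fills=#3x#4:5@99; bids=[-] asks=[#4:5@98]
After op 5 [order #5] market_buy(qty=5): fills=#5x#4:5@98; bids=[-] asks=[-]
After op 6 [order #6] limit_buy(price=105, qty=4): fills=none; bids=[#6:4@105] asks=[-]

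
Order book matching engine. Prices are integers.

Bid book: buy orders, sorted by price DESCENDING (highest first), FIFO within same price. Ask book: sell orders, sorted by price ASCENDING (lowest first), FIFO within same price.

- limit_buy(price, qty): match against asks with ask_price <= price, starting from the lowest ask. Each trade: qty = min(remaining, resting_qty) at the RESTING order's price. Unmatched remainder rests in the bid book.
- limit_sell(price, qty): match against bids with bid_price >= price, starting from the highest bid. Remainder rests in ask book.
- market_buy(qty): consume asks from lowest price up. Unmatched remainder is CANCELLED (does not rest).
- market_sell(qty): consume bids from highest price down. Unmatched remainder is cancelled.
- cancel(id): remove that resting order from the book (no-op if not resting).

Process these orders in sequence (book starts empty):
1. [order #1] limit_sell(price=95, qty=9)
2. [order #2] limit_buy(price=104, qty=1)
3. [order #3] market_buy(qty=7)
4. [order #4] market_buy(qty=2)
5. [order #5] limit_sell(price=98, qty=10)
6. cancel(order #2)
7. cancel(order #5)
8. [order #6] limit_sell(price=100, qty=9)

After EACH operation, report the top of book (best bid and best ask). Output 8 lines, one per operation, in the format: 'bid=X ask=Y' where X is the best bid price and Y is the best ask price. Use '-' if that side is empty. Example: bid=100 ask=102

Answer: bid=- ask=95
bid=- ask=95
bid=- ask=95
bid=- ask=-
bid=- ask=98
bid=- ask=98
bid=- ask=-
bid=- ask=100

Derivation:
After op 1 [order #1] limit_sell(price=95, qty=9): fills=none; bids=[-] asks=[#1:9@95]
After op 2 [order #2] limit_buy(price=104, qty=1): fills=#2x#1:1@95; bids=[-] asks=[#1:8@95]
After op 3 [order #3] market_buy(qty=7): fills=#3x#1:7@95; bids=[-] asks=[#1:1@95]
After op 4 [order #4] market_buy(qty=2): fills=#4x#1:1@95; bids=[-] asks=[-]
After op 5 [order #5] limit_sell(price=98, qty=10): fills=none; bids=[-] asks=[#5:10@98]
After op 6 cancel(order #2): fills=none; bids=[-] asks=[#5:10@98]
After op 7 cancel(order #5): fills=none; bids=[-] asks=[-]
After op 8 [order #6] limit_sell(price=100, qty=9): fills=none; bids=[-] asks=[#6:9@100]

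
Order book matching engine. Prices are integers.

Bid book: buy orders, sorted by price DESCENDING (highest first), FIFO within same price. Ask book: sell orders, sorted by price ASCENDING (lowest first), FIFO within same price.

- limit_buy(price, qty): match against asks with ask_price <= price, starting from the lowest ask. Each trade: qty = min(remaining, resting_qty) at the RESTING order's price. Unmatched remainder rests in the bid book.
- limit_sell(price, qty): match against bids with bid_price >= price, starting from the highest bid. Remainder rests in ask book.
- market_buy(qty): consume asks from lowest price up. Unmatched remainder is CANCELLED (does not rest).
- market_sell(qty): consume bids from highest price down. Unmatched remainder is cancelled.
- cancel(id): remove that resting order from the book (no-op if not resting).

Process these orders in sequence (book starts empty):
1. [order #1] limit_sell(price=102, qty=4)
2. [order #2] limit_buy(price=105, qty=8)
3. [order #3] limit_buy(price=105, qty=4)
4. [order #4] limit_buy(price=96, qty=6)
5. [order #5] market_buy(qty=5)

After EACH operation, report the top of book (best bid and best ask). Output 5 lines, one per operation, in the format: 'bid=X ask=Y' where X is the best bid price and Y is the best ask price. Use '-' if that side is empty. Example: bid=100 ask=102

Answer: bid=- ask=102
bid=105 ask=-
bid=105 ask=-
bid=105 ask=-
bid=105 ask=-

Derivation:
After op 1 [order #1] limit_sell(price=102, qty=4): fills=none; bids=[-] asks=[#1:4@102]
After op 2 [order #2] limit_buy(price=105, qty=8): fills=#2x#1:4@102; bids=[#2:4@105] asks=[-]
After op 3 [order #3] limit_buy(price=105, qty=4): fills=none; bids=[#2:4@105 #3:4@105] asks=[-]
After op 4 [order #4] limit_buy(price=96, qty=6): fills=none; bids=[#2:4@105 #3:4@105 #4:6@96] asks=[-]
After op 5 [order #5] market_buy(qty=5): fills=none; bids=[#2:4@105 #3:4@105 #4:6@96] asks=[-]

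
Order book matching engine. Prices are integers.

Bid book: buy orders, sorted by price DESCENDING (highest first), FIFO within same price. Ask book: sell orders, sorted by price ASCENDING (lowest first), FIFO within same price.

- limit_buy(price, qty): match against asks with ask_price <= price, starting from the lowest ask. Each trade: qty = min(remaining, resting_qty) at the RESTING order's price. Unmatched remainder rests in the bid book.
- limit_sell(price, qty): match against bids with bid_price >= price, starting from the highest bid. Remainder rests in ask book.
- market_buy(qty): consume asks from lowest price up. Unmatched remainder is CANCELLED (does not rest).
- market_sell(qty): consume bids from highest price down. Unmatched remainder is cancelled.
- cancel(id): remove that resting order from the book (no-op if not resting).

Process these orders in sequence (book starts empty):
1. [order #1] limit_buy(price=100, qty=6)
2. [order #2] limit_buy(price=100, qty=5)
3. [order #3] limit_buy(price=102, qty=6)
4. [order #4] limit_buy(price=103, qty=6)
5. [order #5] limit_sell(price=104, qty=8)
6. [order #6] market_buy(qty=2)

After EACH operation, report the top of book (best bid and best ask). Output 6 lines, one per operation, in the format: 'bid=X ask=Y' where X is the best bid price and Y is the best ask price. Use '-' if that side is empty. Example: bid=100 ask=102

After op 1 [order #1] limit_buy(price=100, qty=6): fills=none; bids=[#1:6@100] asks=[-]
After op 2 [order #2] limit_buy(price=100, qty=5): fills=none; bids=[#1:6@100 #2:5@100] asks=[-]
After op 3 [order #3] limit_buy(price=102, qty=6): fills=none; bids=[#3:6@102 #1:6@100 #2:5@100] asks=[-]
After op 4 [order #4] limit_buy(price=103, qty=6): fills=none; bids=[#4:6@103 #3:6@102 #1:6@100 #2:5@100] asks=[-]
After op 5 [order #5] limit_sell(price=104, qty=8): fills=none; bids=[#4:6@103 #3:6@102 #1:6@100 #2:5@100] asks=[#5:8@104]
After op 6 [order #6] market_buy(qty=2): fills=#6x#5:2@104; bids=[#4:6@103 #3:6@102 #1:6@100 #2:5@100] asks=[#5:6@104]

Answer: bid=100 ask=-
bid=100 ask=-
bid=102 ask=-
bid=103 ask=-
bid=103 ask=104
bid=103 ask=104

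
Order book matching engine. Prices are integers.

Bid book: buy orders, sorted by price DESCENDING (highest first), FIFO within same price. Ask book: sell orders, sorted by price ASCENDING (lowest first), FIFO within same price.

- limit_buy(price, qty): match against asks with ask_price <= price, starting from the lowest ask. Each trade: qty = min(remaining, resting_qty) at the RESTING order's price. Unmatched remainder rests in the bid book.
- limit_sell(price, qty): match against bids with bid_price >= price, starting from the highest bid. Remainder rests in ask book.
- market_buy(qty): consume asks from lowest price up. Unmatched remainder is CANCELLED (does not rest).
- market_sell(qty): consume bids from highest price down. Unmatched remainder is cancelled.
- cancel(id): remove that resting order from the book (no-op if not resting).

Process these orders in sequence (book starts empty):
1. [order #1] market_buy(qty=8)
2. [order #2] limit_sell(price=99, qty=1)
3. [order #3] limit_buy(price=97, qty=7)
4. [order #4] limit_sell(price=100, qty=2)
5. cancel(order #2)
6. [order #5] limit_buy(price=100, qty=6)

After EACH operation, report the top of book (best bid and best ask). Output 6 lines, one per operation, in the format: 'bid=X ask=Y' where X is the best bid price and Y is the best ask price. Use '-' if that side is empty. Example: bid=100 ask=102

Answer: bid=- ask=-
bid=- ask=99
bid=97 ask=99
bid=97 ask=99
bid=97 ask=100
bid=100 ask=-

Derivation:
After op 1 [order #1] market_buy(qty=8): fills=none; bids=[-] asks=[-]
After op 2 [order #2] limit_sell(price=99, qty=1): fills=none; bids=[-] asks=[#2:1@99]
After op 3 [order #3] limit_buy(price=97, qty=7): fills=none; bids=[#3:7@97] asks=[#2:1@99]
After op 4 [order #4] limit_sell(price=100, qty=2): fills=none; bids=[#3:7@97] asks=[#2:1@99 #4:2@100]
After op 5 cancel(order #2): fills=none; bids=[#3:7@97] asks=[#4:2@100]
After op 6 [order #5] limit_buy(price=100, qty=6): fills=#5x#4:2@100; bids=[#5:4@100 #3:7@97] asks=[-]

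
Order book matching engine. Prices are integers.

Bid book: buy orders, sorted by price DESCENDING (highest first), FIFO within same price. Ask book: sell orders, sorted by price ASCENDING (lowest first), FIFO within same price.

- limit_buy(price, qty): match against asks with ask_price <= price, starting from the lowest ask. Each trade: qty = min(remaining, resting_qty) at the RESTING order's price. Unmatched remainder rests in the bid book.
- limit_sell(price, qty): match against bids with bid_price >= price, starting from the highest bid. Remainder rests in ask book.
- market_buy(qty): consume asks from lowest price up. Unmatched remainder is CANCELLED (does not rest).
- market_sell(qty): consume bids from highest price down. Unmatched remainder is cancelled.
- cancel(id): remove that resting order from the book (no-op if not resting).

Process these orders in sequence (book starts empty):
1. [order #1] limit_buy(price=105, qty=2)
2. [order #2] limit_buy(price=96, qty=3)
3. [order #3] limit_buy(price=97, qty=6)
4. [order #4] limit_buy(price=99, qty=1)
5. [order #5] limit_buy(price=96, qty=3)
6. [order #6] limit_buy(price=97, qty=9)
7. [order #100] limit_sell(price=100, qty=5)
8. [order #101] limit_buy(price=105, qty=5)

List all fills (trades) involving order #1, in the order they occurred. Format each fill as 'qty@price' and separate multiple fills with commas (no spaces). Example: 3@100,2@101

After op 1 [order #1] limit_buy(price=105, qty=2): fills=none; bids=[#1:2@105] asks=[-]
After op 2 [order #2] limit_buy(price=96, qty=3): fills=none; bids=[#1:2@105 #2:3@96] asks=[-]
After op 3 [order #3] limit_buy(price=97, qty=6): fills=none; bids=[#1:2@105 #3:6@97 #2:3@96] asks=[-]
After op 4 [order #4] limit_buy(price=99, qty=1): fills=none; bids=[#1:2@105 #4:1@99 #3:6@97 #2:3@96] asks=[-]
After op 5 [order #5] limit_buy(price=96, qty=3): fills=none; bids=[#1:2@105 #4:1@99 #3:6@97 #2:3@96 #5:3@96] asks=[-]
After op 6 [order #6] limit_buy(price=97, qty=9): fills=none; bids=[#1:2@105 #4:1@99 #3:6@97 #6:9@97 #2:3@96 #5:3@96] asks=[-]
After op 7 [order #100] limit_sell(price=100, qty=5): fills=#1x#100:2@105; bids=[#4:1@99 #3:6@97 #6:9@97 #2:3@96 #5:3@96] asks=[#100:3@100]
After op 8 [order #101] limit_buy(price=105, qty=5): fills=#101x#100:3@100; bids=[#101:2@105 #4:1@99 #3:6@97 #6:9@97 #2:3@96 #5:3@96] asks=[-]

Answer: 2@105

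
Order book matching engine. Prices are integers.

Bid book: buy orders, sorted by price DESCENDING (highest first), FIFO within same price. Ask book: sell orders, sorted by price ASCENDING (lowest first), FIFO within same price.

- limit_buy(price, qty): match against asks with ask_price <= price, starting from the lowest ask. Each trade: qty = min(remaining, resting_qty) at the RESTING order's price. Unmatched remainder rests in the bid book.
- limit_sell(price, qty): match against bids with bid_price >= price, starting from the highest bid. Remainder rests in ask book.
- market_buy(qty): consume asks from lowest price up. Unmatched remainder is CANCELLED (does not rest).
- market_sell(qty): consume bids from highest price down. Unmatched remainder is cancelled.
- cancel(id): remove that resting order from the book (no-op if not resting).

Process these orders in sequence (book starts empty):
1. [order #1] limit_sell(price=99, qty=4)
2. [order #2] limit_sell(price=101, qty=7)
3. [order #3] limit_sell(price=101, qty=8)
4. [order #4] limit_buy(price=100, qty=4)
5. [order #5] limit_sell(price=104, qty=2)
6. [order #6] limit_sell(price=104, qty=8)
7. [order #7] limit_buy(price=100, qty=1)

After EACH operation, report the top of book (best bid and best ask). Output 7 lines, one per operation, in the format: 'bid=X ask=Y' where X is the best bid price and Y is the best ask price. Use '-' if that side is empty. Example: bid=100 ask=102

Answer: bid=- ask=99
bid=- ask=99
bid=- ask=99
bid=- ask=101
bid=- ask=101
bid=- ask=101
bid=100 ask=101

Derivation:
After op 1 [order #1] limit_sell(price=99, qty=4): fills=none; bids=[-] asks=[#1:4@99]
After op 2 [order #2] limit_sell(price=101, qty=7): fills=none; bids=[-] asks=[#1:4@99 #2:7@101]
After op 3 [order #3] limit_sell(price=101, qty=8): fills=none; bids=[-] asks=[#1:4@99 #2:7@101 #3:8@101]
After op 4 [order #4] limit_buy(price=100, qty=4): fills=#4x#1:4@99; bids=[-] asks=[#2:7@101 #3:8@101]
After op 5 [order #5] limit_sell(price=104, qty=2): fills=none; bids=[-] asks=[#2:7@101 #3:8@101 #5:2@104]
After op 6 [order #6] limit_sell(price=104, qty=8): fills=none; bids=[-] asks=[#2:7@101 #3:8@101 #5:2@104 #6:8@104]
After op 7 [order #7] limit_buy(price=100, qty=1): fills=none; bids=[#7:1@100] asks=[#2:7@101 #3:8@101 #5:2@104 #6:8@104]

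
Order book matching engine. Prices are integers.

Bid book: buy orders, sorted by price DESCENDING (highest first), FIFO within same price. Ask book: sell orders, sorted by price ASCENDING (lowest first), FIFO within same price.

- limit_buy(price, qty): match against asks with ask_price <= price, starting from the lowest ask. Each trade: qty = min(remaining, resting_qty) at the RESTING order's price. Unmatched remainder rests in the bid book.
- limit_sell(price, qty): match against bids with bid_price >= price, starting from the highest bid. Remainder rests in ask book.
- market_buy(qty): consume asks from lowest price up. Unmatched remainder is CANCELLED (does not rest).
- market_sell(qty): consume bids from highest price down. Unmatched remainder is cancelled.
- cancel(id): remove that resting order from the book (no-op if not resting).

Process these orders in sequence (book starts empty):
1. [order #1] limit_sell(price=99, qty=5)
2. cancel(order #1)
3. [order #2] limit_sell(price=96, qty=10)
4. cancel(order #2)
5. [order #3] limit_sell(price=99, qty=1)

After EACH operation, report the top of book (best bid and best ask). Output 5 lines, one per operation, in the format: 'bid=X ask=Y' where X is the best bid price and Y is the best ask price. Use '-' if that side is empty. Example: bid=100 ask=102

Answer: bid=- ask=99
bid=- ask=-
bid=- ask=96
bid=- ask=-
bid=- ask=99

Derivation:
After op 1 [order #1] limit_sell(price=99, qty=5): fills=none; bids=[-] asks=[#1:5@99]
After op 2 cancel(order #1): fills=none; bids=[-] asks=[-]
After op 3 [order #2] limit_sell(price=96, qty=10): fills=none; bids=[-] asks=[#2:10@96]
After op 4 cancel(order #2): fills=none; bids=[-] asks=[-]
After op 5 [order #3] limit_sell(price=99, qty=1): fills=none; bids=[-] asks=[#3:1@99]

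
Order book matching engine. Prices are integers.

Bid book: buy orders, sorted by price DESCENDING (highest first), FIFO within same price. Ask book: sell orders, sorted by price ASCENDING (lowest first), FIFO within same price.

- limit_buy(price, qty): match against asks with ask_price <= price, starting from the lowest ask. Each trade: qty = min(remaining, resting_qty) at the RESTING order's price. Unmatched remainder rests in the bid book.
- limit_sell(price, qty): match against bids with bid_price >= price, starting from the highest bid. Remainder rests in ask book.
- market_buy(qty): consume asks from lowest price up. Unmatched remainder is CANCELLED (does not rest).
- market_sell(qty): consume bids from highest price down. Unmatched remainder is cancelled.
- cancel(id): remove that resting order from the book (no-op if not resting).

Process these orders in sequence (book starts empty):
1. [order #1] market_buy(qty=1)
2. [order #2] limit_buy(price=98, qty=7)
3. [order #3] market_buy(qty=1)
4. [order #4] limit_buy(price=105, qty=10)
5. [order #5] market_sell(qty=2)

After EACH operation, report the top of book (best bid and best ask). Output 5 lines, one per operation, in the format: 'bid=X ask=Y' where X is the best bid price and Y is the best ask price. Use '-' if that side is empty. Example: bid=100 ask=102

Answer: bid=- ask=-
bid=98 ask=-
bid=98 ask=-
bid=105 ask=-
bid=105 ask=-

Derivation:
After op 1 [order #1] market_buy(qty=1): fills=none; bids=[-] asks=[-]
After op 2 [order #2] limit_buy(price=98, qty=7): fills=none; bids=[#2:7@98] asks=[-]
After op 3 [order #3] market_buy(qty=1): fills=none; bids=[#2:7@98] asks=[-]
After op 4 [order #4] limit_buy(price=105, qty=10): fills=none; bids=[#4:10@105 #2:7@98] asks=[-]
After op 5 [order #5] market_sell(qty=2): fills=#4x#5:2@105; bids=[#4:8@105 #2:7@98] asks=[-]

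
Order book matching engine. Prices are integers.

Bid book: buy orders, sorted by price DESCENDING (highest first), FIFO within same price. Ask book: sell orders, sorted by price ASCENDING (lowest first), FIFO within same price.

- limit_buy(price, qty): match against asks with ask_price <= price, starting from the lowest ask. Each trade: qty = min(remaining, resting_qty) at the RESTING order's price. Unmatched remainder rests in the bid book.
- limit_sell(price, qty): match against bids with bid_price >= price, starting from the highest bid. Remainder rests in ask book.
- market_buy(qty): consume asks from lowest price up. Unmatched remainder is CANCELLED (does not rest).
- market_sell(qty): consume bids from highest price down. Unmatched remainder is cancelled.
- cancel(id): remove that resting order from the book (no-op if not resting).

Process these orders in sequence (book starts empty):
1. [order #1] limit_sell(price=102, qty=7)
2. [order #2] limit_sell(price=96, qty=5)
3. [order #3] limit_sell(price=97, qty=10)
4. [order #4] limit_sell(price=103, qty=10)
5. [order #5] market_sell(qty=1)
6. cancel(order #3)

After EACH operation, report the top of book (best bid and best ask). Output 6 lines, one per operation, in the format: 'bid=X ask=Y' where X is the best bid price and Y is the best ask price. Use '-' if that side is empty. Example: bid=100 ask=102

After op 1 [order #1] limit_sell(price=102, qty=7): fills=none; bids=[-] asks=[#1:7@102]
After op 2 [order #2] limit_sell(price=96, qty=5): fills=none; bids=[-] asks=[#2:5@96 #1:7@102]
After op 3 [order #3] limit_sell(price=97, qty=10): fills=none; bids=[-] asks=[#2:5@96 #3:10@97 #1:7@102]
After op 4 [order #4] limit_sell(price=103, qty=10): fills=none; bids=[-] asks=[#2:5@96 #3:10@97 #1:7@102 #4:10@103]
After op 5 [order #5] market_sell(qty=1): fills=none; bids=[-] asks=[#2:5@96 #3:10@97 #1:7@102 #4:10@103]
After op 6 cancel(order #3): fills=none; bids=[-] asks=[#2:5@96 #1:7@102 #4:10@103]

Answer: bid=- ask=102
bid=- ask=96
bid=- ask=96
bid=- ask=96
bid=- ask=96
bid=- ask=96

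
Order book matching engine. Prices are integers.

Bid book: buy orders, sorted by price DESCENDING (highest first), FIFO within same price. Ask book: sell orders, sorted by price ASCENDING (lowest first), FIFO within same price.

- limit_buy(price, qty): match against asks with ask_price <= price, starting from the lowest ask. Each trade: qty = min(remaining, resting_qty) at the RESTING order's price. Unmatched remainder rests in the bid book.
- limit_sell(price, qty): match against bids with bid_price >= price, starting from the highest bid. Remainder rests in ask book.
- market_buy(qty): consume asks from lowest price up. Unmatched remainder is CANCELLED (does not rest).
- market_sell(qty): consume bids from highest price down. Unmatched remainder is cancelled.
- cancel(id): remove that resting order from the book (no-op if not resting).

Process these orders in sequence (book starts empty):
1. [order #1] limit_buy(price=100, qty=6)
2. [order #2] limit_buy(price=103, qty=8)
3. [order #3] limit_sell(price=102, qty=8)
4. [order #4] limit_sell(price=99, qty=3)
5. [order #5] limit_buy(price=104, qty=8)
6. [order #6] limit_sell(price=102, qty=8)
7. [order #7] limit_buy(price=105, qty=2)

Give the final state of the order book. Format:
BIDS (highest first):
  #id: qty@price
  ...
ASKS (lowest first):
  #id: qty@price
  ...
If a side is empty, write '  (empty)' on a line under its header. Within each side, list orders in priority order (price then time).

Answer: BIDS (highest first):
  #7: 2@105
  #1: 3@100
ASKS (lowest first):
  (empty)

Derivation:
After op 1 [order #1] limit_buy(price=100, qty=6): fills=none; bids=[#1:6@100] asks=[-]
After op 2 [order #2] limit_buy(price=103, qty=8): fills=none; bids=[#2:8@103 #1:6@100] asks=[-]
After op 3 [order #3] limit_sell(price=102, qty=8): fills=#2x#3:8@103; bids=[#1:6@100] asks=[-]
After op 4 [order #4] limit_sell(price=99, qty=3): fills=#1x#4:3@100; bids=[#1:3@100] asks=[-]
After op 5 [order #5] limit_buy(price=104, qty=8): fills=none; bids=[#5:8@104 #1:3@100] asks=[-]
After op 6 [order #6] limit_sell(price=102, qty=8): fills=#5x#6:8@104; bids=[#1:3@100] asks=[-]
After op 7 [order #7] limit_buy(price=105, qty=2): fills=none; bids=[#7:2@105 #1:3@100] asks=[-]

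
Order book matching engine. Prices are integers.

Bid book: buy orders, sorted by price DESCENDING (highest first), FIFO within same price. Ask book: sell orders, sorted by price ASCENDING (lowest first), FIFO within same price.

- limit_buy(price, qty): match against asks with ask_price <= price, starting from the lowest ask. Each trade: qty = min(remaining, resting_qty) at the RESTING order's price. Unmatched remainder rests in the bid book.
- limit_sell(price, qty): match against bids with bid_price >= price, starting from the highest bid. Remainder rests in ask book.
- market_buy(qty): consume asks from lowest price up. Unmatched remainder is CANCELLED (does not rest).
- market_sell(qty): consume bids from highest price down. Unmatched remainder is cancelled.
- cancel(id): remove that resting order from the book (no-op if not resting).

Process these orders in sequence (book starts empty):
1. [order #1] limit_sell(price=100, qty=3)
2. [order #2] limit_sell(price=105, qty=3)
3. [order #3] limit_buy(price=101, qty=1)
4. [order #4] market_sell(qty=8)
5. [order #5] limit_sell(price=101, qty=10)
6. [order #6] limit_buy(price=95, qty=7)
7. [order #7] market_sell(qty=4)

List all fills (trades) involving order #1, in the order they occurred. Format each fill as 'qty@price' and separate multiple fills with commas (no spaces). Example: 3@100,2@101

Answer: 1@100

Derivation:
After op 1 [order #1] limit_sell(price=100, qty=3): fills=none; bids=[-] asks=[#1:3@100]
After op 2 [order #2] limit_sell(price=105, qty=3): fills=none; bids=[-] asks=[#1:3@100 #2:3@105]
After op 3 [order #3] limit_buy(price=101, qty=1): fills=#3x#1:1@100; bids=[-] asks=[#1:2@100 #2:3@105]
After op 4 [order #4] market_sell(qty=8): fills=none; bids=[-] asks=[#1:2@100 #2:3@105]
After op 5 [order #5] limit_sell(price=101, qty=10): fills=none; bids=[-] asks=[#1:2@100 #5:10@101 #2:3@105]
After op 6 [order #6] limit_buy(price=95, qty=7): fills=none; bids=[#6:7@95] asks=[#1:2@100 #5:10@101 #2:3@105]
After op 7 [order #7] market_sell(qty=4): fills=#6x#7:4@95; bids=[#6:3@95] asks=[#1:2@100 #5:10@101 #2:3@105]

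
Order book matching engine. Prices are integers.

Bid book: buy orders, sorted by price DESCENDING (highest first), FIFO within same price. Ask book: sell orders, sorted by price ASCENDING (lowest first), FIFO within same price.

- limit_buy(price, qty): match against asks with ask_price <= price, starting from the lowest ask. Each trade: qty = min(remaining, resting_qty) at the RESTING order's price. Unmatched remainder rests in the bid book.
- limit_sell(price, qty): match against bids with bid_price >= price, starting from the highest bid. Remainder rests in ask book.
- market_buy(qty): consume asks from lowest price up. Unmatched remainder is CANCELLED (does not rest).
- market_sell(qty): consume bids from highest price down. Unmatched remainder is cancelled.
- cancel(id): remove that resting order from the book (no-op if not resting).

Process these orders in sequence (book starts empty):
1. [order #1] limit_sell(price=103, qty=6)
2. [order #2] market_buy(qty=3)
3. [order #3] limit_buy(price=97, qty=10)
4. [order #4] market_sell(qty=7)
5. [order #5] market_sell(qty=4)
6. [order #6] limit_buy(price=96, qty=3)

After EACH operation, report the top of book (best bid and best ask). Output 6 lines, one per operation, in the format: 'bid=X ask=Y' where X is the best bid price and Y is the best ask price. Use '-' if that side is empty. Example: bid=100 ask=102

After op 1 [order #1] limit_sell(price=103, qty=6): fills=none; bids=[-] asks=[#1:6@103]
After op 2 [order #2] market_buy(qty=3): fills=#2x#1:3@103; bids=[-] asks=[#1:3@103]
After op 3 [order #3] limit_buy(price=97, qty=10): fills=none; bids=[#3:10@97] asks=[#1:3@103]
After op 4 [order #4] market_sell(qty=7): fills=#3x#4:7@97; bids=[#3:3@97] asks=[#1:3@103]
After op 5 [order #5] market_sell(qty=4): fills=#3x#5:3@97; bids=[-] asks=[#1:3@103]
After op 6 [order #6] limit_buy(price=96, qty=3): fills=none; bids=[#6:3@96] asks=[#1:3@103]

Answer: bid=- ask=103
bid=- ask=103
bid=97 ask=103
bid=97 ask=103
bid=- ask=103
bid=96 ask=103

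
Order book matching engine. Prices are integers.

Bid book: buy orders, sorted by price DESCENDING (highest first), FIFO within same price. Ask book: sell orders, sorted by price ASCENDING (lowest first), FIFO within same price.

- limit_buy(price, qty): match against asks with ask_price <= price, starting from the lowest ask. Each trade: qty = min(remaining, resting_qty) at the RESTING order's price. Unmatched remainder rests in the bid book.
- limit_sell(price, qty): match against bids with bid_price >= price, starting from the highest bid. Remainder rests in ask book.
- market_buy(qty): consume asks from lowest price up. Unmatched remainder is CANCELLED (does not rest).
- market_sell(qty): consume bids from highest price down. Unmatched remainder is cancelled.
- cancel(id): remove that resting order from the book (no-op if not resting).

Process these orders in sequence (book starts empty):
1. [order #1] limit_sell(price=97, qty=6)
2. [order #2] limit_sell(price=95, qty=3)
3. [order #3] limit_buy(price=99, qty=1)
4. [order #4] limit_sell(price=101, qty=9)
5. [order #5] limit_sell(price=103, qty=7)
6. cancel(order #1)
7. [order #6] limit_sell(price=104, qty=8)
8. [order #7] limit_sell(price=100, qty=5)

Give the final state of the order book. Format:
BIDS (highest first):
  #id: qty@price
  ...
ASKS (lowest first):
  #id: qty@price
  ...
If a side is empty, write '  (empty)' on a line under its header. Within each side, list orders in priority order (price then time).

Answer: BIDS (highest first):
  (empty)
ASKS (lowest first):
  #2: 2@95
  #7: 5@100
  #4: 9@101
  #5: 7@103
  #6: 8@104

Derivation:
After op 1 [order #1] limit_sell(price=97, qty=6): fills=none; bids=[-] asks=[#1:6@97]
After op 2 [order #2] limit_sell(price=95, qty=3): fills=none; bids=[-] asks=[#2:3@95 #1:6@97]
After op 3 [order #3] limit_buy(price=99, qty=1): fills=#3x#2:1@95; bids=[-] asks=[#2:2@95 #1:6@97]
After op 4 [order #4] limit_sell(price=101, qty=9): fills=none; bids=[-] asks=[#2:2@95 #1:6@97 #4:9@101]
After op 5 [order #5] limit_sell(price=103, qty=7): fills=none; bids=[-] asks=[#2:2@95 #1:6@97 #4:9@101 #5:7@103]
After op 6 cancel(order #1): fills=none; bids=[-] asks=[#2:2@95 #4:9@101 #5:7@103]
After op 7 [order #6] limit_sell(price=104, qty=8): fills=none; bids=[-] asks=[#2:2@95 #4:9@101 #5:7@103 #6:8@104]
After op 8 [order #7] limit_sell(price=100, qty=5): fills=none; bids=[-] asks=[#2:2@95 #7:5@100 #4:9@101 #5:7@103 #6:8@104]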